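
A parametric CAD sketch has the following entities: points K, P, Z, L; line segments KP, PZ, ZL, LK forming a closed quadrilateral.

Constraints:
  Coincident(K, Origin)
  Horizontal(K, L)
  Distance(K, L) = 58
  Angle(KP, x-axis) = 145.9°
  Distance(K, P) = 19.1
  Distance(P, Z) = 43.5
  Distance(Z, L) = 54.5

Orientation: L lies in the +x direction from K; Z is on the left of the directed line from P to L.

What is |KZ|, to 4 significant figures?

41.80

Checks: |PZ| = 43.50 ✓; |ZL| = 54.50 ✓.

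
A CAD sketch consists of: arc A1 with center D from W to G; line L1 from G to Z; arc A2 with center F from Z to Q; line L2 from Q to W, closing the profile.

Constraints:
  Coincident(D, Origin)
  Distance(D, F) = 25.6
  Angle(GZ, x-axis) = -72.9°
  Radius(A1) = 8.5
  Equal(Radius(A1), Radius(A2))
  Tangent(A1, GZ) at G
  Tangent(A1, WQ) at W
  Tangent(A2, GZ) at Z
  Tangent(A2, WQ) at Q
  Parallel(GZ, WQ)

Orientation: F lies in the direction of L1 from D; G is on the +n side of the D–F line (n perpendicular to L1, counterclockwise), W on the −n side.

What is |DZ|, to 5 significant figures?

26.974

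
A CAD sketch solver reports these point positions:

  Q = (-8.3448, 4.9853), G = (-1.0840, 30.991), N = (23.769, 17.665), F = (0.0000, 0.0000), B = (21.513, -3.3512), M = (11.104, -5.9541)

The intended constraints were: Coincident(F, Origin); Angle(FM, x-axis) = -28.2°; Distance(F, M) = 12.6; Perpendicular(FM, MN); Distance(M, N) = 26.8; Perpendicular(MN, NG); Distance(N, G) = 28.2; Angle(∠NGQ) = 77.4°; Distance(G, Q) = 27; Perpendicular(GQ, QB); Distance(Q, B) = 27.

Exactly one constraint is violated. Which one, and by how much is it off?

Distance(Q, B) = 27 — off by 4.00.

F = (0.00, 0.00) ✓; FM at -28.20° ✓; |FM| = 12.60 ✓; ∠(FM, MN) = 90.00° ✓; |MN| = 26.80 ✓; ∠(MN, NG) = 90.00° ✓; |NG| = 28.20 ✓; ∠NGQ = 77.40° ✓; |GQ| = 27.00 ✓; ∠(GQ, QB) = 90.00° ✓; |QB| = 31.00 ✗.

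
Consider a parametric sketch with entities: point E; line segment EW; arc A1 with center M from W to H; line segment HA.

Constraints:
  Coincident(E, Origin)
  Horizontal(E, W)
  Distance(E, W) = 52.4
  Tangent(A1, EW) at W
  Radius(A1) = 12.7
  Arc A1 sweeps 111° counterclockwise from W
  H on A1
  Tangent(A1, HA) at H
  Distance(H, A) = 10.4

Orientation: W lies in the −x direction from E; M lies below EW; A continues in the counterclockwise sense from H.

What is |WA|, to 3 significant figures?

28.2

On A1, W sits at bearing 90° from M; a 111° counterclockwise sweep puts H at bearing 201°, so H = M + 12.7·(cos 201°, sin 201°) = (-64.3, -17.3). A1 meets HA tangentially, so MH is at right angles to HA, so HA runs along (−sin 201°, cos 201°); with |HA| = 10.4, A = (-60.5, -27.0). Then |WA| = |A − W| = 28.2.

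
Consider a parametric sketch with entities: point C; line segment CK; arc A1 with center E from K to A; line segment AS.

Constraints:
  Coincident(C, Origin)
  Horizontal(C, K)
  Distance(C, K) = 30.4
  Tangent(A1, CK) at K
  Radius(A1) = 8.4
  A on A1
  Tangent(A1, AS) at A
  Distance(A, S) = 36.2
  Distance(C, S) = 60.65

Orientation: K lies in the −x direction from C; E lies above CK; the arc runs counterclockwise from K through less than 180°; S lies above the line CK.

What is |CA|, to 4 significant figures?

26.51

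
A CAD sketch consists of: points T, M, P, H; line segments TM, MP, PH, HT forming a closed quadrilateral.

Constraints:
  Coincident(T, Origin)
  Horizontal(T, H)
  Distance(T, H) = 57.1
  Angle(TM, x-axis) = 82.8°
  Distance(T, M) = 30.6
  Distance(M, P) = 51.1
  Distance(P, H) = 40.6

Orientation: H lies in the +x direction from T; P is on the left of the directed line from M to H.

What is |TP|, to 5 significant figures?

67.424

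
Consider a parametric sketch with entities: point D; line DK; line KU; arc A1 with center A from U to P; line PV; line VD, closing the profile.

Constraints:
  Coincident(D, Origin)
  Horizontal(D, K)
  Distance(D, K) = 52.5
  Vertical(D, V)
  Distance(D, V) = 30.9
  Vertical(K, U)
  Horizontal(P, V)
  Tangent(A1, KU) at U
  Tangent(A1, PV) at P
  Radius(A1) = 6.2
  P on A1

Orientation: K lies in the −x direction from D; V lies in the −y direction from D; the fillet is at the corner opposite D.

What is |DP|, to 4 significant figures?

55.66

D is at the origin; D and K share the same y with |DK| = 52.5 and K on the −x side, so K = (-52.50, 0.000). D and V share the same x with |DV| = 30.9 and V on the −y side, so V = (0.000, -30.90). The virtual corner opposite D is at (-52.50, -30.90). Tangency of A1 to KU means the radius AU is perpendicular to KU and tangency of A1 to PV means the radius AP is perpendicular to PV, with radius 6.2, so the center A sits 6.2 in from both sides at A = (-46.30, -24.70). That places the tangent points at U = (-52.50, -24.70) on KU and P = (-46.30, -30.90) on PV. Then |DP| = |P − D| = 55.66.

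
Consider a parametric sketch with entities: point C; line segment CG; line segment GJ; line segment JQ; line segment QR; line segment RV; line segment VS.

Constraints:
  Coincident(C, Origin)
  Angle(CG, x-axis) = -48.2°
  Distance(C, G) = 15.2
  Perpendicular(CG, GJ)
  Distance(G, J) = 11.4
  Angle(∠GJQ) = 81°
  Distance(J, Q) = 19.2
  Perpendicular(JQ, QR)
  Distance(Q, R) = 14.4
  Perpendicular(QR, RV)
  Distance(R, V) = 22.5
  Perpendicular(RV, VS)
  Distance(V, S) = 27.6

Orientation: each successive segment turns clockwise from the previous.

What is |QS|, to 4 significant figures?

26.09

C is at the origin; CG runs at -48.2° with length 15.2, so G = (10.13, -11.33). CG ⟂ GJ, so GJ runs at -138.2°; with |GJ| = 11.4, J = (1.633, -18.93). ∠GJQ = 81.0° gives JQ at 122.8° from the x-axis; with |JQ| = 19.2, Q = (-8.768, -2.791). JQ is perpendicular to QR, so QR runs at 32.80°; with |QR| = 14.4, R = (3.336, 5.010). QR ⟂ RV, so RV runs at -57.20°; with |RV| = 22.5, V = (15.52, -13.90). RV is perpendicular to VS, so VS runs at -147.2°; with |VS| = 27.6, S = (-7.675, -28.85). Then |QS| = |S − Q| = 26.09.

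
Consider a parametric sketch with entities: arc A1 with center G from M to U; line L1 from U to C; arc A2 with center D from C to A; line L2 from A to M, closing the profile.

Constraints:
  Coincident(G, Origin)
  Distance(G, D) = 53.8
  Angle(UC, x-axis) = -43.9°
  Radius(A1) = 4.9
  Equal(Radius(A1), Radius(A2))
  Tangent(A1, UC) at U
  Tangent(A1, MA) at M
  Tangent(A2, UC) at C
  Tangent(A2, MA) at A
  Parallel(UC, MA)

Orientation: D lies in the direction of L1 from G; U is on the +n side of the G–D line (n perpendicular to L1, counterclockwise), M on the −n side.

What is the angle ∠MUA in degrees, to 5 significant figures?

79.676°

Tangency of A1 to both parallel lines with radius 4.9 puts U and M at G ± 4.9·n: U = (3.3977, 3.5307), M = (-3.3977, -3.5307). Equal radii place C and A the same way about D: C = D + 4.9·n = (42.163, -33.774), A = D − 4.9·n = (35.368, -40.836). Then cos ∠MUA = UM·UA / (|UM||UA|), giving 79.676°.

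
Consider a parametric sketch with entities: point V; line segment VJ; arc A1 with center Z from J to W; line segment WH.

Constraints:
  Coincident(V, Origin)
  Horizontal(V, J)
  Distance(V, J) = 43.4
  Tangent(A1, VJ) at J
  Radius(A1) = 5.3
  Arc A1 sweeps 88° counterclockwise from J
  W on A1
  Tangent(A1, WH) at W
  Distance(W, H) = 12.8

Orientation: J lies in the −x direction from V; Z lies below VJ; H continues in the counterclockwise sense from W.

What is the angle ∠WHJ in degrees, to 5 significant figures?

15.783°

V is at the origin; V and J share the same y with |VJ| = 43.4 and J on the −x side, so J = (-43.400, 0.0000). A1 meets VJ tangentially, so ZJ is at right angles to VJ, so Z = J + (0, -5.3) = (-43.400, -5.3000). On A1, J sits at bearing 90° from Z; an 88° counterclockwise sweep puts W at bearing 178°, so W = Z + 5.3·(cos 178°, sin 178°) = (-48.697, -5.1150). Since A1 is tangent to WH there, ZW ⟂ WH, so WH runs along (−sin 178°, cos 178°); with |WH| = 12.8, H = (-49.143, -17.907). Then cos ∠WHJ = HW·HJ / (|HW||HJ|), giving 15.783°.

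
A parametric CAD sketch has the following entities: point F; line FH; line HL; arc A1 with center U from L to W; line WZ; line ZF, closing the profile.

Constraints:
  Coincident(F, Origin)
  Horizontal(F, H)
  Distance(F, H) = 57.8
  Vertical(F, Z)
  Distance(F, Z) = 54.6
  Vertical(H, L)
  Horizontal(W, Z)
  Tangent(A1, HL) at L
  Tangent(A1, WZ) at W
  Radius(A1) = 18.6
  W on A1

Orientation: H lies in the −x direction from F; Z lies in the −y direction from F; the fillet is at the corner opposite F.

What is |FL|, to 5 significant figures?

68.094

F is at the origin; F and H share the same y with |FH| = 57.8 and H on the −x side, so H = (-57.800, 0.0000). F and Z share the same x with |FZ| = 54.6 and Z on the −y side, so Z = (0.0000, -54.600). The virtual corner opposite F is at (-57.800, -54.600). Since A1 is tangent to HL there, UL ⟂ HL and since A1 is tangent to WZ there, UW ⟂ WZ, with radius 18.6, so the center U sits 18.6 in from both sides at U = (-39.200, -36.000). That places the tangent points at L = (-57.800, -36.000) on HL and W = (-39.200, -54.600) on WZ. Then |FL| = |L − F| = 68.094.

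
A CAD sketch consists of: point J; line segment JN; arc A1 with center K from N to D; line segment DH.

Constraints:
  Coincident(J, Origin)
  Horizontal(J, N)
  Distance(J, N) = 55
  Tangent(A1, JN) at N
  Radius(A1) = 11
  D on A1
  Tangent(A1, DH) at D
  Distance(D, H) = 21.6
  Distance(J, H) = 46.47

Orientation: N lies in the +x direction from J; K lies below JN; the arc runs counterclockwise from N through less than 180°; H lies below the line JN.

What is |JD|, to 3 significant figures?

45.2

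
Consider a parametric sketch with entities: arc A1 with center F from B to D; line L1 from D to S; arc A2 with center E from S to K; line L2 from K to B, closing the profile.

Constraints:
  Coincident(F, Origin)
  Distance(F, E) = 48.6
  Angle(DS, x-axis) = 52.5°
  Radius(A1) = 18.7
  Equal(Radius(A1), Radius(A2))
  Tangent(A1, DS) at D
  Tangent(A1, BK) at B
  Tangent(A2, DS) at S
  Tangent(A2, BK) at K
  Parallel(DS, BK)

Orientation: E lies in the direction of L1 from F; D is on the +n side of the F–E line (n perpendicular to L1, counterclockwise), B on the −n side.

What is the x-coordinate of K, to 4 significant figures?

44.42

Tangency of A1 to both parallel lines with radius 18.7 puts D and B at F ± 18.7·n: D = (-14.84, 11.38), B = (14.84, -11.38). Equal radii place S and K the same way about E: S = E + 18.7·n = (14.75, 49.94), K = E − 18.7·n = (44.42, 27.17). So K.x = 44.42.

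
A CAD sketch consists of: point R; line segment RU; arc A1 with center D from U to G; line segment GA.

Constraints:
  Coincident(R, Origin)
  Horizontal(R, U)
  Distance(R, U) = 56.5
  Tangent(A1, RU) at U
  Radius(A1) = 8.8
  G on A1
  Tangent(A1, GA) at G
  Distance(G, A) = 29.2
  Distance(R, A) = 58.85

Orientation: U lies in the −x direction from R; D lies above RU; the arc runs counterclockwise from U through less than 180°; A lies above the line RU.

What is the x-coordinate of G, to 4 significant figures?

-47.72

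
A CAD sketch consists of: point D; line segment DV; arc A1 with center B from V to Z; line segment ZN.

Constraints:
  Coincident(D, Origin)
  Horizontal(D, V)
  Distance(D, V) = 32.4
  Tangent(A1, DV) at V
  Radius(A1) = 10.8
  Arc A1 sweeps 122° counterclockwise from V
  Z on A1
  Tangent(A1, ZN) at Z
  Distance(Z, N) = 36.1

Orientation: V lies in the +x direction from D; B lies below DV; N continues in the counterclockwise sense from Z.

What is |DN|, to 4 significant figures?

63.38

D is at the origin; DV is horizontal with |DV| = 32.4 and V on the +x side, so V = (32.40, 0.000). The tangent condition forces BV to be normal to DV, so B = V + (0, -10.8) = (32.40, -10.80). On A1, V sits at bearing 90° from B; a 122° counterclockwise sweep puts Z at bearing 212°, so Z = B + 10.8·(cos 212°, sin 212°) = (23.24, -16.52). The tangent condition forces BZ to be normal to ZN, so ZN runs along (−sin 212°, cos 212°); with |ZN| = 36.1, N = (42.37, -47.14). Then |DN| = |N − D| = 63.38.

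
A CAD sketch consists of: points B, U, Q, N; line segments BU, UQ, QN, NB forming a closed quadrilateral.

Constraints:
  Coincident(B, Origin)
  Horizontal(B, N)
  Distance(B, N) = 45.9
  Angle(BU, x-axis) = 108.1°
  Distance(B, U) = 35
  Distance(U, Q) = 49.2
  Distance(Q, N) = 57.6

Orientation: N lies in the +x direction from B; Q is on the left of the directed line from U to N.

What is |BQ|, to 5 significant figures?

64.922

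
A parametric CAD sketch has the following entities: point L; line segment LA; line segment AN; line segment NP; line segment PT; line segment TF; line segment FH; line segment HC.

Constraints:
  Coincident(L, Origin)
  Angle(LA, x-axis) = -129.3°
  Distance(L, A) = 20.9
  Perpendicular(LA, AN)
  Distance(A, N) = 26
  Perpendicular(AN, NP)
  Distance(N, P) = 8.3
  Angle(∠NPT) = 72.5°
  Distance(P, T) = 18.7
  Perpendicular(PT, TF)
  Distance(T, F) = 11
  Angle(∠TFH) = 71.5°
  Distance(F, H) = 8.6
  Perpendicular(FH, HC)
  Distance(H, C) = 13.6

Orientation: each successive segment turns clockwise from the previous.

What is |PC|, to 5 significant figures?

15.563

L is at the origin; LA runs at -129.3° with length 20.9, so A = (-13.238, -16.173). LA ⟂ AN, so AN runs at 140.70°; with |AN| = 26.0, N = (-33.358, 0.29464). AN is perpendicular to NP, so NP runs at 50.700°; with |NP| = 8.3, P = (-28.100, 6.7175). ∠NPT = 72.5° gives PT at -56.800° from the x-axis; with |PT| = 18.7, T = (-17.861, -8.9300). PT ⟂ TF, so TF runs at -146.80°; with |TF| = 11.0, F = (-27.065, -14.953). ∠TFH = 71.5° gives FH at 104.70° from the x-axis; with |FH| = 8.6, H = (-29.248, -6.6347). FH ⟂ HC, so HC runs at 14.700°; with |HC| = 13.6, C = (-16.093, -3.1836). Then |PC| = |C − P| = 15.563.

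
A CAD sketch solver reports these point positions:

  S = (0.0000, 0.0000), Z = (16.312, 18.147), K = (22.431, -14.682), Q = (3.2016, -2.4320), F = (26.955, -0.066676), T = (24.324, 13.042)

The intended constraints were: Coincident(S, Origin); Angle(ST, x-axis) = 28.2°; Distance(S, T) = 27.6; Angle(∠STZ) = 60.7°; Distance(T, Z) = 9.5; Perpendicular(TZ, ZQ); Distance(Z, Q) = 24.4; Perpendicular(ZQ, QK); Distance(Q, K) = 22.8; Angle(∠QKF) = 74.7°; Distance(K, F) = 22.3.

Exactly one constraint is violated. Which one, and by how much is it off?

Distance(K, F) = 22.3 — off by 7.00.

S = (0.00, 0.00) ✓; ST at 28.20° ✓; |ST| = 27.60 ✓; ∠STZ = 60.70° ✓; |TZ| = 9.500 ✓; ∠(TZ, ZQ) = 90.00° ✓; |ZQ| = 24.40 ✓; ∠(ZQ, QK) = 90.00° ✓; |QK| = 22.80 ✓; ∠QKF = 74.70° ✓; |KF| = 15.30 ✗.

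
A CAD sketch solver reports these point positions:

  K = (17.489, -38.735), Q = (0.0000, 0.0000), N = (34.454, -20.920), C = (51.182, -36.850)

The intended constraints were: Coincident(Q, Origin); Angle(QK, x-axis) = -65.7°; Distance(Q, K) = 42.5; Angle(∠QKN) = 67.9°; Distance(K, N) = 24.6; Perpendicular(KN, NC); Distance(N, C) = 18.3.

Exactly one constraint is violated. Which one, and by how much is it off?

Distance(N, C) = 18.3 — off by 4.80.

Q = (0.00, 0.00) ✓; QK at -65.70° ✓; |QK| = 42.50 ✓; ∠QKN = 67.90° ✓; |KN| = 24.60 ✓; ∠(KN, NC) = 90.00° ✓; |NC| = 23.10 ✗.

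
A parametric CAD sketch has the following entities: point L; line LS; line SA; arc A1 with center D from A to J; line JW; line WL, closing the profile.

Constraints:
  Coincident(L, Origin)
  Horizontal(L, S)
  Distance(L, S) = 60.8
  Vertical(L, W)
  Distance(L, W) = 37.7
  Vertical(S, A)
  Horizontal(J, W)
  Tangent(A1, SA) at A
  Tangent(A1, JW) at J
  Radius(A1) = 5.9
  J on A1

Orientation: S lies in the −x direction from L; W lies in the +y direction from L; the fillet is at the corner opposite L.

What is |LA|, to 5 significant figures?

68.614

L is at the origin; LS is horizontal with |LS| = 60.8 and S on the −x side, so S = (-60.800, 0.0000). L and W share the same x with |LW| = 37.7 and W on the +y side, so W = (0.0000, 37.700). The virtual corner opposite L is at (-60.800, 37.700). The tangent condition forces DA to be normal to SA and A1 meets JW tangentially, so DJ is at right angles to JW, with radius 5.9, so the center D sits 5.9 in from both sides at D = (-54.900, 31.800). That places the tangent points at A = (-60.800, 31.800) on SA and J = (-54.900, 37.700) on JW. Then |LA| = |A − L| = 68.614.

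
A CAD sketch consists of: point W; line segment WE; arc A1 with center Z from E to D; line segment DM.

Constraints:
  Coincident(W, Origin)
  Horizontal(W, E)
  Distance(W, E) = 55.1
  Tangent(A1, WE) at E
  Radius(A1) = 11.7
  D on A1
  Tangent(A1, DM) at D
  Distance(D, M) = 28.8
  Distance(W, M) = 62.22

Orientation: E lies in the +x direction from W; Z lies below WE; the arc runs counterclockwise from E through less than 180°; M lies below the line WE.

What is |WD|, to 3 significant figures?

45.3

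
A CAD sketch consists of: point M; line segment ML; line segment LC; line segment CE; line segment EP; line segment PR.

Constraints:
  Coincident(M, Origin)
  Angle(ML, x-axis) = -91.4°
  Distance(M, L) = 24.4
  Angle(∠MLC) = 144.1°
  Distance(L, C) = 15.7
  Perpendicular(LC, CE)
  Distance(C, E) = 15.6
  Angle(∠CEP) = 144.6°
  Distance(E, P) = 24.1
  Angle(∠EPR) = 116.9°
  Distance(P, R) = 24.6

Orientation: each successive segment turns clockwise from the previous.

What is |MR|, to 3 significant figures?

17.5

M is at the origin; ML runs at -91.4° with length 24.4, so L = (-0.596, -24.4). ∠MLC = 144.1° gives LC at -127° from the x-axis; with |LC| = 15.7, C = (-10.1, -36.9). LC ⟂ CE, so CE runs at 143°; with |CE| = 15.6, E = (-22.5, -27.4). ∠CEP = 144.6° gives EP at 107° from the x-axis; with |EP| = 24.1, P = (-29.7, -4.42). ∠EPR = 116.9° gives PR at 44.2° from the x-axis; with |PR| = 24.6, R = (-12.1, 12.7). Then |MR| = |R − M| = 17.5.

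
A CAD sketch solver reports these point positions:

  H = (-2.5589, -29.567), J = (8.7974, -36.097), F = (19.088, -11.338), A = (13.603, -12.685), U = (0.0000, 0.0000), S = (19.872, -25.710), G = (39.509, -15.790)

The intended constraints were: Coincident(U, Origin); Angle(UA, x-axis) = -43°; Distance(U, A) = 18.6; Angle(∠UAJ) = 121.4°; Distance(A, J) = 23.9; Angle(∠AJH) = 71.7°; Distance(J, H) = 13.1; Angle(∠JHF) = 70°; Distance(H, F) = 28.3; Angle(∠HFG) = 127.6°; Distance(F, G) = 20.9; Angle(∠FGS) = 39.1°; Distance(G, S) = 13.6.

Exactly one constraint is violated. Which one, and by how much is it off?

Distance(G, S) = 13.6 — off by 8.40.

U = (0.00, 0.00) ✓; UA at -43.00° ✓; |UA| = 18.60 ✓; ∠UAJ = 121.4° ✓; |AJ| = 23.90 ✓; ∠AJH = 71.70° ✓; |JH| = 13.10 ✓; ∠JHF = 70.00° ✓; |HF| = 28.30 ✓; ∠HFG = 127.6° ✓; |FG| = 20.90 ✓; ∠FGS = 39.10° ✓; |GS| = 22.00 ✗.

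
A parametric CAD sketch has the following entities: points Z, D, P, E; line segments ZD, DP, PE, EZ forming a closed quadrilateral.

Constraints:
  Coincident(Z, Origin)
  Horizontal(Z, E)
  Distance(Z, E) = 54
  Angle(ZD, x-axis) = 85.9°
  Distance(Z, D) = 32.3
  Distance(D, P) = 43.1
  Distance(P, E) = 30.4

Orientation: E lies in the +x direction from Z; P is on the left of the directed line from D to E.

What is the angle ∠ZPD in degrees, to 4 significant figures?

36.85°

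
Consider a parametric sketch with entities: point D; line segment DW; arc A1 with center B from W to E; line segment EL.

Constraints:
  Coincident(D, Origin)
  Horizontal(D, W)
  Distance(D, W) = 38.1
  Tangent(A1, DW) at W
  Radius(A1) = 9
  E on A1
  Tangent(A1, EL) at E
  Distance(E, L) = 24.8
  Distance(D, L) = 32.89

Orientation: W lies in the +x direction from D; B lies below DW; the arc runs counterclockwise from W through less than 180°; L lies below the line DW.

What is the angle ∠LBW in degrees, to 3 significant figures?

133°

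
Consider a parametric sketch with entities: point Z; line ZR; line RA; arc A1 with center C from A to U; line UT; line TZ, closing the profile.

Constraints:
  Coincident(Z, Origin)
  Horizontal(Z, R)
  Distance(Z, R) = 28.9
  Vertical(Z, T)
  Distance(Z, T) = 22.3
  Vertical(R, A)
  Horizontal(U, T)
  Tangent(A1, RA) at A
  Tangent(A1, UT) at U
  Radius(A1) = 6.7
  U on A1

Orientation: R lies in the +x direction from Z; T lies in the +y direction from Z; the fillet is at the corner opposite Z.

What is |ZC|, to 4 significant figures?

27.13

Z is at the origin; Z and R share the same y with |ZR| = 28.9 and R on the +x side, so R = (28.90, 0.000). Z and T share the same x with |ZT| = 22.3 and T on the +y side, so T = (0.000, 22.30). The virtual corner opposite Z is at (28.90, 22.30). Since A1 is tangent to RA there, CA ⟂ RA and A1 meets UT tangentially, so CU is at right angles to UT, with radius 6.7, so the center C sits 6.7 in from both sides at C = (22.20, 15.60). Then |ZC| = |C − Z| = 27.13.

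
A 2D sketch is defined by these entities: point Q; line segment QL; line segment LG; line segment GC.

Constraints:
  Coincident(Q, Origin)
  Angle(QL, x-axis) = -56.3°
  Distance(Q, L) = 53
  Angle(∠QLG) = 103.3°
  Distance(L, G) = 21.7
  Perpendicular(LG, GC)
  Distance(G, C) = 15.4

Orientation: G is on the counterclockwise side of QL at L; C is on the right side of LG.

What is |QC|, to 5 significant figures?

75.065

∠QLG = 103.3°, so LG runs at -56.3° + (180° − 103.3°) = 20.400° from the x-axis; with |LG| = 21.7, G = L + 21.7·(cos 20.400°, sin 20.400°) = (49.746, -36.530). LG is perpendicular to GC; with |GC| = 15.4 on the right of LG, C = G + 15.4·(0.34857, -0.93728) = (55.114, -50.964). Then |QC| = |C − Q| = 75.065.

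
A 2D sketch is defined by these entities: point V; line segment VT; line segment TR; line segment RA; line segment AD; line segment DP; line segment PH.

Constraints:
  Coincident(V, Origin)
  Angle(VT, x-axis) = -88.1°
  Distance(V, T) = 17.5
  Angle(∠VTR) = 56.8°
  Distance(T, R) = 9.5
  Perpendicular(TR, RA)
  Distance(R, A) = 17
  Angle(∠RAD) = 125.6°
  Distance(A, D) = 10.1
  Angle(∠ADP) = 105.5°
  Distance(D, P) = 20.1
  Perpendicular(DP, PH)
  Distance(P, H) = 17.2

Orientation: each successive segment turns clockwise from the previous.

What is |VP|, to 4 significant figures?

24.34

V is at the origin; VT runs at -88.1° with length 17.5, so T = (0.5802, -17.49). ∠VTR = 56.8° gives TR at 148.7° from the x-axis; with |TR| = 9.5, R = (-7.537, -12.55). TR ⟂ RA, so RA runs at 58.70°; with |RA| = 17.0, A = (1.295, 1.971). ∠RAD = 125.6° gives AD at 4.300° from the x-axis; with |AD| = 10.1, D = (11.37, 2.728). ∠ADP = 105.5° gives DP at -70.20° from the x-axis; with |DP| = 20.1, P = (18.17, -16.18). Then |VP| = |P − V| = 24.34.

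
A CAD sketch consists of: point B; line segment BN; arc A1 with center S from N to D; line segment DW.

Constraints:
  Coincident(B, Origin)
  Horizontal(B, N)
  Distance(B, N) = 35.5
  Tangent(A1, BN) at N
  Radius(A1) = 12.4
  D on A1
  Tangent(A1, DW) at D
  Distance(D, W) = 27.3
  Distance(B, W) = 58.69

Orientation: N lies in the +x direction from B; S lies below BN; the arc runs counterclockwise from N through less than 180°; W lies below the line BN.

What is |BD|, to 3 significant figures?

32.0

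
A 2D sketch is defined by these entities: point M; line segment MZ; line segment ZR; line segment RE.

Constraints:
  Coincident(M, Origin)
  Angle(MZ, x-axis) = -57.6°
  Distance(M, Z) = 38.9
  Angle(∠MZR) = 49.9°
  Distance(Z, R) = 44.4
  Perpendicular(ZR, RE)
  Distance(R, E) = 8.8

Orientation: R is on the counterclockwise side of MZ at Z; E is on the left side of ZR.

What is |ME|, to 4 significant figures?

28.52

M is at the origin; MZ runs at -57.6° with length 38.9, so Z = 38.9·(cos -57.6°, sin -57.6°) = (20.84, -32.84). ∠MZR = 49.9°, so ZR runs at -57.6° + (180° − 49.9°) = 72.50° from the x-axis; with |ZR| = 44.4, R = Z + 44.4·(cos 72.50°, sin 72.50°) = (34.19, 9.501). ZR is perpendicular to RE; with |RE| = 8.8 on the left of ZR, E = R + 8.8·(-0.9537, 0.3007) = (25.80, 12.15). Then |ME| = |E − M| = 28.52.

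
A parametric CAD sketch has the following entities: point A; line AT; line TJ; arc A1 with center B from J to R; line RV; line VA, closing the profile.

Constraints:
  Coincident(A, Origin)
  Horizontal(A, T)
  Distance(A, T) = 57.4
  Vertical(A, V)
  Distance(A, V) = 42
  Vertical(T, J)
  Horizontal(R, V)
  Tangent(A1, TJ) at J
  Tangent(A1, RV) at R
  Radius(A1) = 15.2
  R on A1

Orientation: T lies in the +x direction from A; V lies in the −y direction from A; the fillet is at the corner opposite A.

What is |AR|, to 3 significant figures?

59.5

A is at the origin; A and T share the same y with |AT| = 57.4 and T on the +x side, so T = (57.4, 0.00). A and V share the same x with |AV| = 42.0 and V on the −y side, so V = (0.00, -42.0). The virtual corner opposite A is at (57.4, -42.0). A1 meets TJ tangentially, so BJ is at right angles to TJ and tangency of A1 to RV means the radius BR is perpendicular to RV, with radius 15.2, so the center B sits 15.2 in from both sides at B = (42.2, -26.8). That places the tangent points at J = (57.4, -26.8) on TJ and R = (42.2, -42.0) on RV. Then |AR| = |R − A| = 59.5.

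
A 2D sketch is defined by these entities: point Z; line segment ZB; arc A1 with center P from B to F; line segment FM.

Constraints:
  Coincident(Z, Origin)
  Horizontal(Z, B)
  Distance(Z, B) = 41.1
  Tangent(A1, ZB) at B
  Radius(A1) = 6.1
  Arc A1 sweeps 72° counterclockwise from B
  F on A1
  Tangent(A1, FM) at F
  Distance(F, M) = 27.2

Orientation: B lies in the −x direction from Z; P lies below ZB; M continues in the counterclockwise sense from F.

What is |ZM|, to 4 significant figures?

62.96

On A1, B sits at bearing 90° from P; a 72° counterclockwise sweep puts F at bearing 162°, so F = P + 6.1·(cos 162°, sin 162°) = (-46.90, -4.215). A1 meets FM tangentially, so PF is at right angles to FM, so FM runs along (−sin 162°, cos 162°); with |FM| = 27.2, M = (-55.31, -30.08). Then |ZM| = |M − Z| = 62.96.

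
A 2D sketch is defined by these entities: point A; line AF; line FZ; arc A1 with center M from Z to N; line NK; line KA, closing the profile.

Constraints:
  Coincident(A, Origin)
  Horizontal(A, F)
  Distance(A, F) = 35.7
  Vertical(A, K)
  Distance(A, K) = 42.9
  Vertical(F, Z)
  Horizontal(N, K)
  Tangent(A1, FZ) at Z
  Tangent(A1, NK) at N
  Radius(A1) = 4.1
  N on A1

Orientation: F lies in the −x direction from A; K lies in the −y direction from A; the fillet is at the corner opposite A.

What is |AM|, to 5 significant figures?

50.040

A is at the origin; A and F share the same y with |AF| = 35.7 and F on the −x side, so F = (-35.700, 0.0000). AK is vertical with |AK| = 42.9 and K on the −y side, so K = (0.0000, -42.900). The virtual corner opposite A is at (-35.700, -42.900). A1 meets FZ tangentially, so MZ is at right angles to FZ and since A1 is tangent to NK there, MN ⟂ NK, with radius 4.1, so the center M sits 4.1 in from both sides at M = (-31.600, -38.800). Then |AM| = |M − A| = 50.040.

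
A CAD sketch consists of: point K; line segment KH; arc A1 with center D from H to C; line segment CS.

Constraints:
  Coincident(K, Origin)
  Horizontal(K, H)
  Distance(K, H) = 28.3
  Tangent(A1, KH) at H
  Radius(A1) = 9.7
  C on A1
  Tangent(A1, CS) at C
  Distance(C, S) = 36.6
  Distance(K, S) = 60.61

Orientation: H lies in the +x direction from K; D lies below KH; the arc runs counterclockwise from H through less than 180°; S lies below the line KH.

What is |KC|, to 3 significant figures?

25.0

Checks: K = (0.00, 0.00) ✓; |DC| = 9.700 ✓; ∠(DC, CS) = 90.00° ✓; |CS| = 36.60 ✓; |KS| = 60.61 ✓.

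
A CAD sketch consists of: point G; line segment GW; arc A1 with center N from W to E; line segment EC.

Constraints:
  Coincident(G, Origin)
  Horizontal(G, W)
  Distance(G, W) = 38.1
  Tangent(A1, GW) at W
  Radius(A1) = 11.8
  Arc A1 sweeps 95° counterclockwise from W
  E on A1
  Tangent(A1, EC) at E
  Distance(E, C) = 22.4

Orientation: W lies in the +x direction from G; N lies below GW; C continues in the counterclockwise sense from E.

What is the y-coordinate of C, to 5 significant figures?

-35.143

G is at the origin; GW is horizontal with |GW| = 38.1 and W on the +x side, so W = (38.100, 0.0000). Tangency of A1 to GW means the radius NW is perpendicular to GW, so N = W + (0, -11.8) = (38.100, -11.800). On A1, W sits at bearing 90° from N; a 95° counterclockwise sweep puts E at bearing 185°, so E = N + 11.8·(cos 185°, sin 185°) = (26.345, -12.828). Tangency of A1 to EC means the radius NE is perpendicular to EC, so EC runs along (−sin 185°, cos 185°); with |EC| = 22.4, C = (28.297, -35.143). So C.y = -35.143.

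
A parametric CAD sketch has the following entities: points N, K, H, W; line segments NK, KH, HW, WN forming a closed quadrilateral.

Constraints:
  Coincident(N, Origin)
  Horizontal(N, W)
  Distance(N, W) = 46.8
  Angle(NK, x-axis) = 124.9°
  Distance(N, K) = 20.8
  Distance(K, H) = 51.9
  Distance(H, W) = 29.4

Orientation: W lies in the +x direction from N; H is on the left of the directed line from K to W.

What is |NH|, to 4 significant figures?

47.99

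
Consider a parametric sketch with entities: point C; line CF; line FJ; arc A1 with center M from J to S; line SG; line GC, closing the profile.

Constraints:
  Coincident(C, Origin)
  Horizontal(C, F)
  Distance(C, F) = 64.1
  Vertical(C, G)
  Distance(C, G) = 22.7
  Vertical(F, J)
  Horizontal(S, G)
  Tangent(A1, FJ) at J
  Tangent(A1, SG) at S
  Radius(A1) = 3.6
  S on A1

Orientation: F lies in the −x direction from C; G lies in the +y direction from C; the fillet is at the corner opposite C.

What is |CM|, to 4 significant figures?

63.44

C is at the origin; C and F share the same y with |CF| = 64.1 and F on the −x side, so F = (-64.10, 0.000). C and G share the same x with |CG| = 22.7 and G on the +y side, so G = (0.000, 22.70). The virtual corner opposite C is at (-64.10, 22.70). Since A1 is tangent to FJ there, MJ ⟂ FJ and A1 meets SG tangentially, so MS is at right angles to SG, with radius 3.6, so the center M sits 3.6 in from both sides at M = (-60.50, 19.10). Then |CM| = |M − C| = 63.44.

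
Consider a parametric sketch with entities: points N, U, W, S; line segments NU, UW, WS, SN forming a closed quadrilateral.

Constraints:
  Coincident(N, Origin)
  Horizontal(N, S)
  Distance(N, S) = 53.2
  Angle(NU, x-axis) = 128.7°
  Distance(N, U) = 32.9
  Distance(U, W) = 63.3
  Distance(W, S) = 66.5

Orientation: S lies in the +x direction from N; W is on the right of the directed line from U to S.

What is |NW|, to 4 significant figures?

35.35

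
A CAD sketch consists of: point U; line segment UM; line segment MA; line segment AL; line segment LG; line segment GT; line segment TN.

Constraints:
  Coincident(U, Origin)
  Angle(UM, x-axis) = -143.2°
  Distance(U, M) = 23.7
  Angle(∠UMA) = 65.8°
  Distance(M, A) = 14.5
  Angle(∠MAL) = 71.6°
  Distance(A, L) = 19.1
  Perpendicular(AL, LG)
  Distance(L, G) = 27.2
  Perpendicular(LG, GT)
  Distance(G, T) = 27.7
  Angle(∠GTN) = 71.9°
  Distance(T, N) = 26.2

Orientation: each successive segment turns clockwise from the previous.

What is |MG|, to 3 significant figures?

19.8

U is at the origin; UM runs at -143.2° with length 23.7, so M = (-19.0, -14.2). ∠UMA = 65.8° gives MA at 103° from the x-axis; with |MA| = 14.5, A = (-22.1, -0.0461). ∠MAL = 71.6° gives AL at -5.80° from the x-axis; with |AL| = 19.1, L = (-3.14, -1.98). AL ⟂ LG, so LG runs at -95.8°; with |LG| = 27.2, G = (-5.89, -29.0). Then |MG| = |G − M| = 19.8.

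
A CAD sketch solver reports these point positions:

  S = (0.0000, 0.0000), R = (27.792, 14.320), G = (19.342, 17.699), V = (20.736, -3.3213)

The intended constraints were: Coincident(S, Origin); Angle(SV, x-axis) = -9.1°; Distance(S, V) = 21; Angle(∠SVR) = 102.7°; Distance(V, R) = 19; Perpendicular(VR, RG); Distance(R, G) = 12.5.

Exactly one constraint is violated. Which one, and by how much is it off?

Distance(R, G) = 12.5 — off by 3.40.

S = (0.00, 0.00) ✓; SV at -9.100° ✓; |SV| = 21.00 ✓; ∠SVR = 102.7° ✓; |VR| = 19.00 ✓; ∠(VR, RG) = 90.00° ✓; |RG| = 9.101 ✗.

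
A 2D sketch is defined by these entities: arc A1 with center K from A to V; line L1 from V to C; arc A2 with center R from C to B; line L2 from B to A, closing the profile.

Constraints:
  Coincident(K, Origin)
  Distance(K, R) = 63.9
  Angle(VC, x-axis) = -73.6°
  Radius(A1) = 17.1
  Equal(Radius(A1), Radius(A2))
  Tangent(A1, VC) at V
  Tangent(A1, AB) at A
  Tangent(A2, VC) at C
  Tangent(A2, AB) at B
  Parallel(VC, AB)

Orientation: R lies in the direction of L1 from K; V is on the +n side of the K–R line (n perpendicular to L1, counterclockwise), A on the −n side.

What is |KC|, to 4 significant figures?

66.15

The slot axis is L1's direction at -73.6°, so u = (cos -73.6°, sin -73.6°) = (0.2823, -0.9593) and n = (−sin -73.6°, cos -73.6°) = (0.9593, 0.2823). K is at the origin and R lies 63.9 along u from K, so R = 63.9·u = (18.04, -61.30). Tangency of A1 to both parallel lines with radius 17.1 puts V and A at K ± 17.1·n: V = (16.40, 4.828), A = (-16.40, -4.828). Equal radii place C and B the same way about R: C = R + 17.1·n = (34.45, -56.47), B = R − 17.1·n = (1.637, -66.13). Then |KC| = |C − K| = 66.15.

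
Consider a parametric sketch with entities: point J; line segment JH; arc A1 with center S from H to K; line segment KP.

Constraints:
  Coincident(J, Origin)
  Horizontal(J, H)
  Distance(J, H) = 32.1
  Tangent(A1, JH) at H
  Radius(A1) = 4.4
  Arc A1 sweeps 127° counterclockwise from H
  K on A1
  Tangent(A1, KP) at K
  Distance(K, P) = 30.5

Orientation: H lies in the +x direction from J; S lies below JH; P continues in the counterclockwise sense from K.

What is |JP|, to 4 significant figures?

56.48

On A1, H sits at bearing 90° from S; a 127° counterclockwise sweep puts K at bearing 217°, so K = S + 4.4·(cos 217°, sin 217°) = (28.59, -7.048). Tangency of A1 to KP means the radius SK is perpendicular to KP, so KP runs along (−sin 217°, cos 217°); with |KP| = 30.5, P = (46.94, -31.41). Then |JP| = |P − J| = 56.48.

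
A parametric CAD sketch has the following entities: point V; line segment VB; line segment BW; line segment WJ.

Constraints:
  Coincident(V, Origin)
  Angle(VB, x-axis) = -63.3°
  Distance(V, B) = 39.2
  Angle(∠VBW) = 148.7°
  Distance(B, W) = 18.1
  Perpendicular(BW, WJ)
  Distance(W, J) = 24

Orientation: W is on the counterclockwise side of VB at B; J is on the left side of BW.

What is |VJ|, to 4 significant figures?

51.72

V is at the origin; VB runs at -63.3° with length 39.2, so B = 39.2·(cos -63.3°, sin -63.3°) = (17.61, -35.02). ∠VBW = 148.7°, so BW runs at -63.3° + (180° − 148.7°) = -32.00° from the x-axis; with |BW| = 18.1, W = B + 18.1·(cos -32.00°, sin -32.00°) = (32.96, -44.61). BW ⟂ WJ; with |WJ| = 24.0 on the left of BW, J = W + 24.0·(0.5299, 0.8480) = (45.68, -24.26). Then |VJ| = |J − V| = 51.72.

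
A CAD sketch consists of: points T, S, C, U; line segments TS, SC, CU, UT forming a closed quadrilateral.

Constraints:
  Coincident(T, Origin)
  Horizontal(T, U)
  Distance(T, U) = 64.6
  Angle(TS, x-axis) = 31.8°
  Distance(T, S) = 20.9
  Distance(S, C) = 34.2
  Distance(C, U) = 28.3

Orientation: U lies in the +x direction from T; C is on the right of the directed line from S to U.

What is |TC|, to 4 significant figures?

42.95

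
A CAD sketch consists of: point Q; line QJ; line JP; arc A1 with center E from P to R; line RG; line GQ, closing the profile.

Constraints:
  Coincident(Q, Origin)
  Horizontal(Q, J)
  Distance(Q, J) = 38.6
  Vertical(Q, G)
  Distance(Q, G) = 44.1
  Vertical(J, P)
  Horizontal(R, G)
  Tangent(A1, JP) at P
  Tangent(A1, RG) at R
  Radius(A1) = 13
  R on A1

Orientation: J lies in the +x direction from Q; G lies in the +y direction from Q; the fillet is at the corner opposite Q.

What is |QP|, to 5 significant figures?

49.570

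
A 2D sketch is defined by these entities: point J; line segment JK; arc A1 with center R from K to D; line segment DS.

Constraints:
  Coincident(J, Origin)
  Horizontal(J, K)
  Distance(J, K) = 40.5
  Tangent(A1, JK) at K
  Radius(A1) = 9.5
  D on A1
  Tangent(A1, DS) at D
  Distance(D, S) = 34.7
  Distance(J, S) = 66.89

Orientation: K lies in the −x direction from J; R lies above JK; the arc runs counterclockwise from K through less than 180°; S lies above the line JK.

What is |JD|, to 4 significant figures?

35.42

J is at the origin; J and K share the same y with |JK| = 40.5 and K on the −x side, so K = (-40.50, 0.000). Tangency of A1 to JK means the radius RK is perpendicular to JK, so R = K + (0, 9.5) = (-40.50, 9.500). Since RD ⟂ DS (tangency), |RS| = √(9.5² + 34.7²) = 35.98 regardless of where D sits on A1. So S lies on both circle(J, 66.89) and circle(R, 35.98); the above-JK intersection is S = (-50.27, 44.12). D is the foot of the tangent from S: D = (-32.36, 14.40).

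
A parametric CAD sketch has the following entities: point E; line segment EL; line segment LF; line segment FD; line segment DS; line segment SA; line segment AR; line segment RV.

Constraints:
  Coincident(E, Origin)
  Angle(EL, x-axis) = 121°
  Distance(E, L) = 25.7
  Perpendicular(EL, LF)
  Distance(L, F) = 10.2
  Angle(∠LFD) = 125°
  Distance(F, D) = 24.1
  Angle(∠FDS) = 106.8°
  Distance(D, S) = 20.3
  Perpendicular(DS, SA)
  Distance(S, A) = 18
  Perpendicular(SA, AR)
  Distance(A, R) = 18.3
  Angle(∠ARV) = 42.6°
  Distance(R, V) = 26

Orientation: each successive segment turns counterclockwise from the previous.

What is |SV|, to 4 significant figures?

0.9296

The perpendicularity gives AR at right angles to SA, so AR runs at 159.2°; with |AR| = 18.3, R = (-15.40, 8.851). ∠ARV = 42.6° gives RV at -63.40° from the x-axis; with |RV| = 26.0, V = (-3.757, -14.40). Then |SV| = |V − S| = 0.9296.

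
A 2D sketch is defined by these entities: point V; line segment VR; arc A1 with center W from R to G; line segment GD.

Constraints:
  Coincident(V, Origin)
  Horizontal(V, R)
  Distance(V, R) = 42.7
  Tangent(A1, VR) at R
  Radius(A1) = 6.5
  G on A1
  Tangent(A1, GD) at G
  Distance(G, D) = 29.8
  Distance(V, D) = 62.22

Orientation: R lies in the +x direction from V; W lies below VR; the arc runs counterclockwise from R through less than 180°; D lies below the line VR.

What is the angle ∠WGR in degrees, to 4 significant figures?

31.13°

V is at the origin; V and R share the same y with |VR| = 42.7 and R on the +x side, so R = (42.70, 0.000). Tangency of A1 to VR means the radius WR is perpendicular to VR, so W = R + (0, -6.5) = (42.70, -6.500). Since WG ⟂ GD (tangency), |WD| = √(6.5² + 29.8²) = 30.50 regardless of where G sits on A1. So D lies on both circle(V, 62.22) and circle(W, 30.50); the below-VR intersection is D = (50.82, -35.90). G is the foot of the tangent from D: G = (36.95, -9.526).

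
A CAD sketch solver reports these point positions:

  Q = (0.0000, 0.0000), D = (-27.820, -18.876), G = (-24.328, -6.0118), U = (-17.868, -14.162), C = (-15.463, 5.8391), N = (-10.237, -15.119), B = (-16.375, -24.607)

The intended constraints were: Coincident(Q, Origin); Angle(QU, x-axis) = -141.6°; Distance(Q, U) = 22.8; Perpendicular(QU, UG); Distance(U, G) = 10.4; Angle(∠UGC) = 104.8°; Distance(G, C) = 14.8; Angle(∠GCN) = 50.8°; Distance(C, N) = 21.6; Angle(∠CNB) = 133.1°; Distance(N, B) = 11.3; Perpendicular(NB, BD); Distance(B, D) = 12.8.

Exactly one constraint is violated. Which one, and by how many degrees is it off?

Perpendicular(NB, BD) — off by 6.30°.

Q = (0.00, 0.00) ✓; QU at -141.6° ✓; |QU| = 22.80 ✓; ∠(QU, UG) = 90.00° ✓; |UG| = 10.40 ✓; ∠UGC = 104.8° ✓; |GC| = 14.80 ✓; ∠GCN = 50.80° ✓; |CN| = 21.60 ✓; ∠CNB = 133.1° ✓; |NB| = 11.30 ✓; ∠(NB, BD) = 83.70° ✗; |BD| = 12.80 ✓.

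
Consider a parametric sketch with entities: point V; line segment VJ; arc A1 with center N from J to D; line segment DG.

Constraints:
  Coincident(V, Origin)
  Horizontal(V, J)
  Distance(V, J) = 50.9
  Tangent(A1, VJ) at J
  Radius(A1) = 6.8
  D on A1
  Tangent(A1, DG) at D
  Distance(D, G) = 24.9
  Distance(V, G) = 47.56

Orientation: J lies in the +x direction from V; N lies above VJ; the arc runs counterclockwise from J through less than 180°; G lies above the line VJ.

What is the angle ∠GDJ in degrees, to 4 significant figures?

112.0°

V is at the origin; VJ is horizontal with |VJ| = 50.9 and J on the +x side, so J = (50.90, 0.000). Tangency of A1 to VJ means the radius NJ is perpendicular to VJ, so N = J + (0, 6.8) = (50.90, 6.800). Since ND ⟂ DG (tangency), |NG| = √(6.8² + 24.9²) = 25.81 regardless of where D sits on A1. So G lies on both circle(V, 47.56) and circle(N, 25.81); the above-VJ intersection is G = (37.71, 28.99). D is the foot of the tangent from G: D = (55.62, 11.69).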